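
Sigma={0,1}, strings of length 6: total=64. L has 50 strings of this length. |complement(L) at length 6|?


Alphabet: {0,1}
String length: 6
Total strings of length 6 = 2^6 = 64
Strings in L = 50
Complement = total - |L|
= 64 - 50
= 14

14


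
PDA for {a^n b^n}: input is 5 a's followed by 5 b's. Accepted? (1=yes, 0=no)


Language requires equal numbers of a's and b's
PDA pushes for each 'a', pops for each 'b'
Number of a's = 5
Number of b's = 5
5 == 5 -> Accept

1


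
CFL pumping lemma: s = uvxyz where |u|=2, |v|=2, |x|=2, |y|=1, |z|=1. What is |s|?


|s| = |u| + |v| + |x| + |y| + |z|
= 2 + 2 + 2 + 1 + 1
= 4 + 2 + 2
= 6 + 2
= 8

8


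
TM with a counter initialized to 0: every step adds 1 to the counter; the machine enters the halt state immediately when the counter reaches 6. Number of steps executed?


Counter starts at 0. Counting sequence:
  Step 1: counter = 1
  Step 2: counter = 2
  Step 3: counter = 3
  Step 4: counter = 4
  Step 5: counter = 5
  Step 6: counter = 6
Counter reached 6 -> halt
Total steps = 6

6


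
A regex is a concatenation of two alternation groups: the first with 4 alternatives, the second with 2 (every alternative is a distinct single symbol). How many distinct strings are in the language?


First group: 4 alternatives
Second group: 2 alternatives
Concatenation: each choice from group 1 pairs with each from group 2
Total = 4 x 2 = 8

8


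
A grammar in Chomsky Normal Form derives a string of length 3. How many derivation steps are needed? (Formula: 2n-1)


Chomsky Normal Form derivation:
String length n = 3
Each step either:
  - Splits a nonterminal into two (n-1 such steps)
  - Converts a nonterminal to terminal (n such steps)
Total = (n-1) + n = 2n - 1
= 2(3) - 1
= 6 - 1
= 5

5


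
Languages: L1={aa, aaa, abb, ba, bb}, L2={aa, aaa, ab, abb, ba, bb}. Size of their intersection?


L1 = {aa, aaa, abb, ba, bb}
L2 = {aa, aaa, ab, abb, ba, bb}
Checking each string in L1 against L2:
  'aa': in L2? Yes
  'aaa': in L2? Yes
  'abb': in L2? Yes
  'ba': in L2? Yes
  'bb': in L2? Yes
Intersection = {aa, aaa, abb, ba, bb}
|L1 ∩ L2| = 5

5


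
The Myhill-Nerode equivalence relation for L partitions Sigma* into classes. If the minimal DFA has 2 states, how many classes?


Myhill-Nerode theorem:
Number of equivalence classes = number of states in minimal DFA
Minimal DFA states = 2
Therefore equivalence classes = 2

2


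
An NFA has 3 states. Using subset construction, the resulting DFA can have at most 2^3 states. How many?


NFA has 3 states
Subset construction: each DFA state = subset of NFA states
Maximum subsets = 2^3
2^3 = 8

8


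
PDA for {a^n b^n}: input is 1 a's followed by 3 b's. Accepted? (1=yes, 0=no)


Language requires equal numbers of a's and b's
PDA pushes for each 'a', pops for each 'b'
Number of a's = 1
Number of b's = 3
1 != 3 -> Reject

0


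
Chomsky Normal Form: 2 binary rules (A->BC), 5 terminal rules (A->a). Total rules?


CNF allows two rule forms:
  A -> BC (binary): 2 rules
  A -> a (terminal): 5 rules
Total = 2 + 5 = 7

7


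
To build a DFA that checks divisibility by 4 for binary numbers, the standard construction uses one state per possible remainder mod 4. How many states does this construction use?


Divisibility by 4 is tracked via the remainder mod 4: 0, 1, ..., 3
The construction assigns one state to each remainder
Number of remainders = 4

4


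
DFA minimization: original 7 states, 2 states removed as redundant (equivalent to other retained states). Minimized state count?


Original DFA: 7 states
Redundant states removed: 2
Minimized states = original - removed
= 7 - 2
= 5

5


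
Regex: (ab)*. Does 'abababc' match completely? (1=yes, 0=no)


Pattern: (ab)*
String: 'abababc'
Pattern requires: zero or more repetitions of 'ab'
Length 7 is odd -> cannot be (ab)* -> no match
Result: 0

0


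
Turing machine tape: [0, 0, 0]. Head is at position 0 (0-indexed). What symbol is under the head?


Tape: [0, 0, 0]
Positions: 0 1 2
Values:    0 0 0
Head at position 0
tape[0] = 0

0


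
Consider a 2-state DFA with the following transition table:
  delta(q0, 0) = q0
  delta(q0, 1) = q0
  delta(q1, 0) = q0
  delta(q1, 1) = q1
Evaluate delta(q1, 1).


Looking up transition function:
delta(q1, 1) in the table
Row: q1, Column: 1
Result: q1

q1


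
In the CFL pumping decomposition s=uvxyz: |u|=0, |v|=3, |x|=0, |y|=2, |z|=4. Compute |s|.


|s| = |u| + |v| + |x| + |y| + |z|
= 0 + 3 + 0 + 2 + 4
= 3 + 0 + 6
= 3 + 6
= 9

9


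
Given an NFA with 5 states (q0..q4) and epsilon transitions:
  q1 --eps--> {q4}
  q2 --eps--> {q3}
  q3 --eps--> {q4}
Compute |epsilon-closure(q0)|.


Starting from q0
Initialize closure = {q0}
q0 has no outgoing epsilon transitions -> nothing to add
Final closure: {q0}
Size = 1

1


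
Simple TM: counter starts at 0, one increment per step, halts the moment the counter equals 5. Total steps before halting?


Counter starts at 0. Counting sequence:
  Step 1: counter = 1
  Step 2: counter = 2
  Step 3: counter = 3
  Step 4: counter = 4
  Step 5: counter = 5
Counter reached 5 -> halt
Total steps = 5

5


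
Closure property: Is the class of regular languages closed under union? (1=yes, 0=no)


Regular languages are closed under all standard operations:
- Union: Yes (product construction)
- Intersection: Yes (product construction)
- Complement: Yes (swap accept/reject)
- Concatenation: Yes (NFA construction)
Operation: union -> Closed

1


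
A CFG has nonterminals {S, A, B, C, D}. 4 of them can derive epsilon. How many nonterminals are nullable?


Nonterminals: {S, A, B, C, D}
A nonterminal is nullable if it can derive epsilon
Counting nullable nonterminals: 4
Total nullable = 4

4


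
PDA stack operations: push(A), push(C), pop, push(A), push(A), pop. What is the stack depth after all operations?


Tracing stack operations:
  push(A) -> stack = [A], depth=1
  push(C) -> stack = [A,C], depth=2
  pop -> removed C, stack = [A], depth=1
  push(A) -> stack = [A,A], depth=2
  push(A) -> stack = [A,A,A], depth=3
  pop -> removed A, stack = [A,A], depth=2
Final depth = 2

2


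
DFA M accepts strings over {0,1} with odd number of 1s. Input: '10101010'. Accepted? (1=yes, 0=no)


DFA has 2 states: q_even (start, accept=no) and q_odd
Processing string '10101010' character by character:
  Position 0: read '1', 1-count=1 -> q_odd
  Position 1: read '0', 1-count=1 -> q_odd (no change)
  Position 2: read '1', 1-count=2 -> q_even
  Position 3: read '0', 1-count=2 -> q_even (no change)
  Position 4: read '1', 1-count=3 -> q_odd
  Position 5: read '0', 1-count=3 -> q_odd (no change)
  Position 6: read '1', 1-count=4 -> q_even
  Position 7: read '0', 1-count=4 -> q_even (no change)
Final state: q_even, total 1s = 4 (even); the DFA requires an odd count -> reject

0


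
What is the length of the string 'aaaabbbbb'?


String: 'aaaabbbbb'
Counting characters:
  'a' appears 4 time(s)
  'b' appears 5 time(s)
Total length = 4 + 5 = 9

9


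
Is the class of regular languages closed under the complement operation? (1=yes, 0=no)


Regular languages are closed under:
- Union (DFA product construction)
- Intersection (DFA product construction)
- Complement (swap accept/reject states)
- Concatenation (NFA construction)
- Kleene star (NFA construction)
complement is in this list
Therefore: closed

1


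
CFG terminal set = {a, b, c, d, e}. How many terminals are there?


Terminal symbols: a, b, c, d, e
Counting each: a (#1), b (#2), c (#3), d (#4), e (#5)
Total = 5

5


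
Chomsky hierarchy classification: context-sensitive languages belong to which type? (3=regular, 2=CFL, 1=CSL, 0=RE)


Chomsky hierarchy levels:
  Type 3: Regular (DFA/NFA/regex)
  Type 2: Context-free (PDA)
  Type 1: Context-sensitive
  Type 0: Recursively enumerable (TM)
'context-sensitive' corresponds to Type 1

1


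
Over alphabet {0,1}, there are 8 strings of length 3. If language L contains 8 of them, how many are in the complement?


Alphabet: {0,1}
String length: 3
Total strings of length 3 = 2^3 = 8
Strings in L = 8
Complement = total - |L|
= 8 - 8
= 0

0


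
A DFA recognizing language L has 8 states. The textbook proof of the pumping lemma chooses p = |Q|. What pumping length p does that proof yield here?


Pumping lemma for regular languages (standard proof):
Take p = |Q|, the number of DFA states.
Any string of length >= |Q| passes through |Q|+1 states while reading its first |Q| symbols,
so by pigeonhole some state repeats, giving the loop that can be pumped.
Here |Q| = 8
Therefore the proof uses p = 8

8


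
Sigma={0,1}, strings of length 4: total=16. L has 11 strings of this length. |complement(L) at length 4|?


Alphabet: {0,1}
String length: 4
Total strings of length 4 = 2^4 = 16
Strings in L = 11
Complement = total - |L|
= 16 - 11
= 5

5


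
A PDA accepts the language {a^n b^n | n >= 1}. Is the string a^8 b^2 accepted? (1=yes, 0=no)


Language requires equal numbers of a's and b's
PDA pushes for each 'a', pops for each 'b'
Number of a's = 8
Number of b's = 2
8 != 2 -> Reject

0


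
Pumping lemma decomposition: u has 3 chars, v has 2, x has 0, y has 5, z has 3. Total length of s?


|s| = |u| + |v| + |x| + |y| + |z|
= 3 + 2 + 0 + 5 + 3
= 5 + 0 + 8
= 5 + 8
= 13

13


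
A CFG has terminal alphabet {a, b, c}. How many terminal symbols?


Terminal symbols: a, b, c
Counting each: a (#1), b (#2), c (#3)
Total = 3

3


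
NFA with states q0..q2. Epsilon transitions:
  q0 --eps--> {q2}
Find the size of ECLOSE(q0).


Starting from q0
Initialize closure = {q0}
Follow epsilon from q0 -> add q2
Final closure: {q0, q2}
Size = 2

2


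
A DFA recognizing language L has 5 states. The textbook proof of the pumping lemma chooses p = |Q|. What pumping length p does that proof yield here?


Pumping lemma for regular languages (standard proof):
Take p = |Q|, the number of DFA states.
Any string of length >= |Q| passes through |Q|+1 states while reading its first |Q| symbols,
so by pigeonhole some state repeats, giving the loop that can be pumped.
Here |Q| = 5
Therefore the proof uses p = 5

5


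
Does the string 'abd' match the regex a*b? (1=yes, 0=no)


Pattern: a*b
String: 'abd'
Pattern requires: zero or more 'a's followed by exactly one 'b'
Found 1 leading 'a's
Remaining: 'bd'
Remaining is not 'b' -> no match
Result: 0

0


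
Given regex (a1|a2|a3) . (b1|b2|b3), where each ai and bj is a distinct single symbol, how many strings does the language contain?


First group: 3 alternatives
Second group: 3 alternatives
Concatenation: each choice from group 1 pairs with each from group 2
Total = 3 x 3 = 9

9


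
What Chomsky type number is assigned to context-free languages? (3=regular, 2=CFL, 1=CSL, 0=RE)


Chomsky hierarchy levels:
  Type 3: Regular (DFA/NFA/regex)
  Type 2: Context-free (PDA)
  Type 1: Context-sensitive
  Type 0: Recursively enumerable (TM)
'context-free' corresponds to Type 2

2


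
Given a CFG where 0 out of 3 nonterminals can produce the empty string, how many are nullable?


Nonterminals: {S, A, B}
A nonterminal is nullable if it can derive epsilon
Counting nullable nonterminals: 0
Total nullable = 0

0


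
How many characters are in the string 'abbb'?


String: 'abbb'
Counting characters:
  'a' appears 1 time(s)
  'b' appears 3 time(s)
Total length = 1 + 3 = 4

4


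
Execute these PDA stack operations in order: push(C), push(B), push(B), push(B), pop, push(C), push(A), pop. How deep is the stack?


Tracing stack operations:
  push(C) -> stack = [C], depth=1
  push(B) -> stack = [C,B], depth=2
  push(B) -> stack = [C,B,B], depth=3
  push(B) -> stack = [C,B,B,B], depth=4
  pop -> removed B, stack = [C,B,B], depth=3
  push(C) -> stack = [C,B,B,C], depth=4
  push(A) -> stack = [C,B,B,C,A], depth=5
  pop -> removed A, stack = [C,B,B,C], depth=4
Final depth = 4

4


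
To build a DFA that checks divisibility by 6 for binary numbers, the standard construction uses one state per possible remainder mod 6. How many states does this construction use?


Divisibility by 6 is tracked via the remainder mod 6: 0, 1, ..., 5
The construction assigns one state to each remainder
Number of remainders = 6

6


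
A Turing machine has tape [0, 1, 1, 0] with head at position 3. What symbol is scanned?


Tape: [0, 1, 1, 0]
Positions: 0 1 2 3
Values:    0 1 1 0
Head at position 3
tape[3] = 0

0


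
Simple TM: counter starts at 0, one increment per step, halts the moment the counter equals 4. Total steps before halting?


Counter starts at 0. Counting sequence:
  Step 1: counter = 1
  Step 2: counter = 2
  Step 3: counter = 3
  Step 4: counter = 4
Counter reached 4 -> halt
Total steps = 4

4


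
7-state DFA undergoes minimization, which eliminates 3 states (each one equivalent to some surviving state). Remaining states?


Original DFA: 7 states
Redundant states removed: 3
Minimized states = original - removed
= 7 - 3
= 4

4


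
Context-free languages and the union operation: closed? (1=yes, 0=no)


CFL closure properties:
  Closed under: union, concatenation, Kleene star
  NOT closed under: intersection, complement
Operation 'union' is in closed list -> Yes (closed)

1


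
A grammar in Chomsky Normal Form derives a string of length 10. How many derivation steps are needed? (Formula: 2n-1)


Chomsky Normal Form derivation:
String length n = 10
Each step either:
  - Splits a nonterminal into two (n-1 such steps)
  - Converts a nonterminal to terminal (n such steps)
Total = (n-1) + n = 2n - 1
= 2(10) - 1
= 20 - 1
= 19

19


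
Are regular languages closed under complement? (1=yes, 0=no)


Regular languages are closed under:
- Union (DFA product construction)
- Intersection (DFA product construction)
- Complement (swap accept/reject states)
- Concatenation (NFA construction)
- Kleene star (NFA construction)
complement is in this list
Therefore: closed

1


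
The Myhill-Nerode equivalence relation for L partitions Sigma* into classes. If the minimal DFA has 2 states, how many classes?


Myhill-Nerode theorem:
Number of equivalence classes = number of states in minimal DFA
Minimal DFA states = 2
Therefore equivalence classes = 2

2


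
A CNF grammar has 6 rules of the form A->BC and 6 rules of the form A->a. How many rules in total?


CNF allows two rule forms:
  A -> BC (binary): 6 rules
  A -> a (terminal): 6 rules
Total = 6 + 6 = 12

12


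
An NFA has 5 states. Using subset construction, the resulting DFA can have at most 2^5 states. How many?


NFA has 5 states
Subset construction: each DFA state = subset of NFA states
Maximum subsets = 2^5
2^5 = 32

32


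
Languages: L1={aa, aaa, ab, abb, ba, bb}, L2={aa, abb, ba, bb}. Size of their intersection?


L1 = {aa, aaa, ab, abb, ba, bb}
L2 = {aa, abb, ba, bb}
Checking each string in L1 against L2:
  'aa': in L2? Yes
  'aaa': in L2? No
  'ab': in L2? No
  'abb': in L2? Yes
  'ba': in L2? Yes
  'bb': in L2? Yes
Intersection = {aa, abb, ba, bb}
|L1 ∩ L2| = 4

4


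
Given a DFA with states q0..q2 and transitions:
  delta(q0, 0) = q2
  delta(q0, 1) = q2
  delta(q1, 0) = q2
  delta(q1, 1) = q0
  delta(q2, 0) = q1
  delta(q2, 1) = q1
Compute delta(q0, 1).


Looking up transition function:
delta(q0, 1) in the table
Row: q0, Column: 1
Result: q2

q2


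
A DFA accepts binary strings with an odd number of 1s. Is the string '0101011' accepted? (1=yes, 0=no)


DFA has 2 states: q_even (start, accept=no) and q_odd
Processing string '0101011' character by character:
  Position 0: read '0', 1-count=0 -> q_even (no change)
  Position 1: read '1', 1-count=1 -> q_odd
  Position 2: read '0', 1-count=1 -> q_odd (no change)
  Position 3: read '1', 1-count=2 -> q_even
  Position 4: read '0', 1-count=2 -> q_even (no change)
  Position 5: read '1', 1-count=3 -> q_odd
  Position 6: read '1', 1-count=4 -> q_even
Final state: q_even, total 1s = 4 (even); the DFA requires an odd count -> reject

0


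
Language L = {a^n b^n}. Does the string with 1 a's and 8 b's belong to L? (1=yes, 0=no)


Language requires equal numbers of a's and b's
PDA pushes for each 'a', pops for each 'b'
Number of a's = 1
Number of b's = 8
1 != 8 -> Reject

0


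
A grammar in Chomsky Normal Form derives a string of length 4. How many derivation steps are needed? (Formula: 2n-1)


Chomsky Normal Form derivation:
String length n = 4
Each step either:
  - Splits a nonterminal into two (n-1 such steps)
  - Converts a nonterminal to terminal (n such steps)
Total = (n-1) + n = 2n - 1
= 2(4) - 1
= 8 - 1
= 7

7


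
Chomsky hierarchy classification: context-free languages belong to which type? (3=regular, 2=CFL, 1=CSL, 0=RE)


Chomsky hierarchy levels:
  Type 3: Regular (DFA/NFA/regex)
  Type 2: Context-free (PDA)
  Type 1: Context-sensitive
  Type 0: Recursively enumerable (TM)
'context-free' corresponds to Type 2

2


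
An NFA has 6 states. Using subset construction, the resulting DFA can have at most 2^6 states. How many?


NFA has 6 states
Subset construction: each DFA state = subset of NFA states
Maximum subsets = 2^6
2^6 = 64

64


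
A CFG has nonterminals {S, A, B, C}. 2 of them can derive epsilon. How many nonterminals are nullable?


Nonterminals: {S, A, B, C}
A nonterminal is nullable if it can derive epsilon
Counting nullable nonterminals: 2
Total nullable = 2

2


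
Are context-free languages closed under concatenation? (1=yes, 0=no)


CFL closure properties:
  Closed under: union, concatenation, Kleene star
  NOT closed under: intersection, complement
Operation 'concatenation' is in closed list -> Yes (closed)

1


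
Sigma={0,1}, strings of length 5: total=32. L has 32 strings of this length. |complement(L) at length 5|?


Alphabet: {0,1}
String length: 5
Total strings of length 5 = 2^5 = 32
Strings in L = 32
Complement = total - |L|
= 32 - 32
= 0

0


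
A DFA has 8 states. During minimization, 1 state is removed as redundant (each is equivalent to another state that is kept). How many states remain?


Original DFA: 8 states
Redundant states removed: 1
Minimized states = original - removed
= 8 - 1
= 7

7


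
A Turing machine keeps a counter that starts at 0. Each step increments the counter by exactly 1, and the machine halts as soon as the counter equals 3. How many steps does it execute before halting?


Counter starts at 0. Counting sequence:
  Step 1: counter = 1
  Step 2: counter = 2
  Step 3: counter = 3
Counter reached 3 -> halt
Total steps = 3

3


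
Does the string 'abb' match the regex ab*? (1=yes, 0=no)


Pattern: ab*
String: 'abb'
Pattern requires: exactly one 'a' followed by zero or more 'b's
First char is 'a' -> OK
Rest 'bb': all b's? Yes
Result: 1

1


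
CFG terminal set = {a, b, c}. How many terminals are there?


Terminal symbols: a, b, c
Counting each: a (#1), b (#2), c (#3)
Total = 3

3


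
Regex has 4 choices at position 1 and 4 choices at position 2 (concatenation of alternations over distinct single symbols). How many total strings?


First group: 4 alternatives
Second group: 4 alternatives
Concatenation: each choice from group 1 pairs with each from group 2
Total = 4 x 4 = 16

16


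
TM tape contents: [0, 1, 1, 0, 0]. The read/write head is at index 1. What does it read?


Tape: [0, 1, 1, 0, 0]
Positions: 0 1 2 3 4
Values:    0 1 1 0 0
Head at position 1
tape[1] = 1

1


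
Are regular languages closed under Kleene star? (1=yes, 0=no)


Regular languages are closed under:
- Union (DFA product construction)
- Intersection (DFA product construction)
- Complement (swap accept/reject states)
- Concatenation (NFA construction)
- Kleene star (NFA construction)
Kleene star is in this list
Therefore: closed

1


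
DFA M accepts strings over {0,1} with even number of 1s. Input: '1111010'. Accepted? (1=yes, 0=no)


DFA has 2 states: q_even (start, accept=yes) and q_odd
Processing string '1111010' character by character:
  Position 0: read '1', 1-count=1 -> q_odd
  Position 1: read '1', 1-count=2 -> q_even
  Position 2: read '1', 1-count=3 -> q_odd
  Position 3: read '1', 1-count=4 -> q_even
  Position 4: read '0', 1-count=4 -> q_even (no change)
  Position 5: read '1', 1-count=5 -> q_odd
  Position 6: read '0', 1-count=5 -> q_odd (no change)
Final state: q_odd, total 1s = 5 (odd); the DFA requires an even count -> reject

0


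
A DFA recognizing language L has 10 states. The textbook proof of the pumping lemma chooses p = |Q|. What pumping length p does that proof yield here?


Pumping lemma for regular languages (standard proof):
Take p = |Q|, the number of DFA states.
Any string of length >= |Q| passes through |Q|+1 states while reading its first |Q| symbols,
so by pigeonhole some state repeats, giving the loop that can be pumped.
Here |Q| = 10
Therefore the proof uses p = 10

10


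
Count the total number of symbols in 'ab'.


String: 'ab'
Counting characters:
  'a' appears 1 time(s)
  'b' appears 1 time(s)
Total length = 1 + 1 = 2

2


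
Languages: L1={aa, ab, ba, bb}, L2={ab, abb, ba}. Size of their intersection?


L1 = {aa, ab, ba, bb}
L2 = {ab, abb, ba}
Checking each string in L1 against L2:
  'aa': in L2? No
  'ab': in L2? Yes
  'ba': in L2? Yes
  'bb': in L2? No
Intersection = {ab, ba}
|L1 ∩ L2| = 2

2


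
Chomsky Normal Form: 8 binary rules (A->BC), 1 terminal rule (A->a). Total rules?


CNF allows two rule forms:
  A -> BC (binary): 8 rules
  A -> a (terminal): 1 rule
Total = 8 + 1 = 9

9


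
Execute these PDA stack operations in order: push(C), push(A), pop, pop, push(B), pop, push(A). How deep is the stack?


Tracing stack operations:
  push(C) -> stack = [C], depth=1
  push(A) -> stack = [C,A], depth=2
  pop -> removed A, stack = [C], depth=1
  pop -> removed C, stack = [], depth=0
  push(B) -> stack = [B], depth=1
  pop -> removed B, stack = [], depth=0
  push(A) -> stack = [A], depth=1
Final depth = 1

1


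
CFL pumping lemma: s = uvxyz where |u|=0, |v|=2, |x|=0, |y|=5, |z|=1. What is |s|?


|s| = |u| + |v| + |x| + |y| + |z|
= 0 + 2 + 0 + 5 + 1
= 2 + 0 + 6
= 2 + 6
= 8

8


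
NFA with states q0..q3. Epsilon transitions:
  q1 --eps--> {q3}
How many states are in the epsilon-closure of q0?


Starting from q0
Initialize closure = {q0}
q0 has no outgoing epsilon transitions -> nothing to add
Final closure: {q0}
Size = 1

1


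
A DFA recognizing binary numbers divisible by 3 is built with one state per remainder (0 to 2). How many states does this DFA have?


Divisibility by 3 is tracked via the remainder mod 3: 0, 1, ..., 2
The construction assigns one state to each remainder
Number of remainders = 3

3


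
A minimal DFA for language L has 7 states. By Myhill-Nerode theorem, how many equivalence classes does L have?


Myhill-Nerode theorem:
Number of equivalence classes = number of states in minimal DFA
Minimal DFA states = 7
Therefore equivalence classes = 7

7


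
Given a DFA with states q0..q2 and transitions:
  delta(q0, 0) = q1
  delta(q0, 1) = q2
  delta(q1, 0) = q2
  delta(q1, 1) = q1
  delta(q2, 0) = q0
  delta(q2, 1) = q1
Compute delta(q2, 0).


Looking up transition function:
delta(q2, 0) in the table
Row: q2, Column: 0
Result: q0

q0


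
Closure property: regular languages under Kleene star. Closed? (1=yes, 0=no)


Regular languages are closed under:
- Union (DFA product construction)
- Intersection (DFA product construction)
- Complement (swap accept/reject states)
- Concatenation (NFA construction)
- Kleene star (NFA construction)
Kleene star is in this list
Therefore: closed

1


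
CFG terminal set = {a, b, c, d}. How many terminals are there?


Terminal symbols: a, b, c, d
Counting each: a (#1), b (#2), c (#3), d (#4)
Total = 4

4


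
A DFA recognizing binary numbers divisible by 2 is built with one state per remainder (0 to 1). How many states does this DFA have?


Divisibility by 2 is tracked via the remainder mod 2: 0, 1, ..., 1
The construction assigns one state to each remainder
Number of remainders = 2

2


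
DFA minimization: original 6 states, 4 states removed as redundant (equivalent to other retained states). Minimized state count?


Original DFA: 6 states
Redundant states removed: 4
Minimized states = original - removed
= 6 - 4
= 2

2


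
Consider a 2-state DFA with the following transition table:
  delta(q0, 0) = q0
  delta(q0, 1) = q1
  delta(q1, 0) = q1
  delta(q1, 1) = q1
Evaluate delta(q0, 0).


Looking up transition function:
delta(q0, 0) in the table
Row: q0, Column: 0
Result: q0

q0


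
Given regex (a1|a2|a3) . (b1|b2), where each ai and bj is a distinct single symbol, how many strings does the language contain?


First group: 3 alternatives
Second group: 2 alternatives
Concatenation: each choice from group 1 pairs with each from group 2
Total = 3 x 2 = 6

6


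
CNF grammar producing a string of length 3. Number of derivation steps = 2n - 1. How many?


Chomsky Normal Form derivation:
String length n = 3
Each step either:
  - Splits a nonterminal into two (n-1 such steps)
  - Converts a nonterminal to terminal (n such steps)
Total = (n-1) + n = 2n - 1
= 2(3) - 1
= 6 - 1
= 5

5


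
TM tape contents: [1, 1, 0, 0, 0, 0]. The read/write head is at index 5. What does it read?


Tape: [1, 1, 0, 0, 0, 0]
Positions: 0 1 2 3 4 5
Values:    1 1 0 0 0 0
Head at position 5
tape[5] = 0

0


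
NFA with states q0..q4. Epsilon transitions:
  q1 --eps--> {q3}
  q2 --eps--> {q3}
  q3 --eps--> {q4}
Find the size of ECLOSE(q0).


Starting from q0
Initialize closure = {q0}
q0 has no outgoing epsilon transitions -> nothing to add
Final closure: {q0}
Size = 1

1


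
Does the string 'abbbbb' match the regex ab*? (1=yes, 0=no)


Pattern: ab*
String: 'abbbbb'
Pattern requires: exactly one 'a' followed by zero or more 'b's
First char is 'a' -> OK
Rest 'bbbbb': all b's? Yes
Result: 1

1


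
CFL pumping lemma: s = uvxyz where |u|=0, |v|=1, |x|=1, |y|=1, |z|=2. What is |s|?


|s| = |u| + |v| + |x| + |y| + |z|
= 0 + 1 + 1 + 1 + 2
= 1 + 1 + 3
= 2 + 3
= 5

5


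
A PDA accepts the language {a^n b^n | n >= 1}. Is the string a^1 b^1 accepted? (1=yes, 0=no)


Language requires equal numbers of a's and b's
PDA pushes for each 'a', pops for each 'b'
Number of a's = 1
Number of b's = 1
1 == 1 -> Accept

1


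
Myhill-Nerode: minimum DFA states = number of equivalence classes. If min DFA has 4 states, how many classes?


Myhill-Nerode theorem:
Number of equivalence classes = number of states in minimal DFA
Minimal DFA states = 4
Therefore equivalence classes = 4

4


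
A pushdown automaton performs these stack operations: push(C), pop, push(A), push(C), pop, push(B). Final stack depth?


Tracing stack operations:
  push(C) -> stack = [C], depth=1
  pop -> removed C, stack = [], depth=0
  push(A) -> stack = [A], depth=1
  push(C) -> stack = [A,C], depth=2
  pop -> removed C, stack = [A], depth=1
  push(B) -> stack = [A,B], depth=2
Final depth = 2

2


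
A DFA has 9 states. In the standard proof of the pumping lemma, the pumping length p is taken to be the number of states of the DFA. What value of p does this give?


Pumping lemma for regular languages (standard proof):
Take p = |Q|, the number of DFA states.
Any string of length >= |Q| passes through |Q|+1 states while reading its first |Q| symbols,
so by pigeonhole some state repeats, giving the loop that can be pumped.
Here |Q| = 9
Therefore the proof uses p = 9

9


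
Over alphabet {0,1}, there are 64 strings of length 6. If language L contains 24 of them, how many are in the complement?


Alphabet: {0,1}
String length: 6
Total strings of length 6 = 2^6 = 64
Strings in L = 24
Complement = total - |L|
= 64 - 24
= 40

40


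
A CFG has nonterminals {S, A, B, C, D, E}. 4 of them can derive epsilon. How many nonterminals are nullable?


Nonterminals: {S, A, B, C, D, E}
A nonterminal is nullable if it can derive epsilon
Counting nullable nonterminals: 4
Total nullable = 4

4


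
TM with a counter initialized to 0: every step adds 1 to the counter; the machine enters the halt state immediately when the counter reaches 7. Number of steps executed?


Counter starts at 0. Counting sequence:
  Step 1: counter = 1
  Step 2: counter = 2
  Step 3: counter = 3
  Step 4: counter = 4
  Step 5: counter = 5
  Step 6: counter = 6
  Step 7: counter = 7
Counter reached 7 -> halt
Total steps = 7

7


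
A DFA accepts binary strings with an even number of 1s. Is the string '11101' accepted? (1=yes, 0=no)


DFA has 2 states: q_even (start, accept=yes) and q_odd
Processing string '11101' character by character:
  Position 0: read '1', 1-count=1 -> q_odd
  Position 1: read '1', 1-count=2 -> q_even
  Position 2: read '1', 1-count=3 -> q_odd
  Position 3: read '0', 1-count=3 -> q_odd (no change)
  Position 4: read '1', 1-count=4 -> q_even
Final state: q_even, total 1s = 4 (even); the DFA requires an even count -> accept

1


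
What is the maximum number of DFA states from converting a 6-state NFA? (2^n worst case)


NFA has 6 states
Subset construction: each DFA state = subset of NFA states
Maximum subsets = 2^6
2^6 = 64

64


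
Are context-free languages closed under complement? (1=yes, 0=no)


CFL closure properties:
  Closed under: union, concatenation, Kleene star
  NOT closed under: intersection, complement
Operation 'complement' is in not-closed list -> No (not closed)

0


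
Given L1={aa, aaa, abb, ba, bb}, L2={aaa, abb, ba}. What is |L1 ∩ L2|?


L1 = {aa, aaa, abb, ba, bb}
L2 = {aaa, abb, ba}
Checking each string in L1 against L2:
  'aa': in L2? No
  'aaa': in L2? Yes
  'abb': in L2? Yes
  'ba': in L2? Yes
  'bb': in L2? No
Intersection = {aaa, abb, ba}
|L1 ∩ L2| = 3

3


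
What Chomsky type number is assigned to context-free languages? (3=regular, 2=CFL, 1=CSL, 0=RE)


Chomsky hierarchy levels:
  Type 3: Regular (DFA/NFA/regex)
  Type 2: Context-free (PDA)
  Type 1: Context-sensitive
  Type 0: Recursively enumerable (TM)
'context-free' corresponds to Type 2

2


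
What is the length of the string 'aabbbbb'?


String: 'aabbbbb'
Counting characters:
  'a' appears 2 time(s)
  'b' appears 5 time(s)
Total length = 2 + 5 = 7

7


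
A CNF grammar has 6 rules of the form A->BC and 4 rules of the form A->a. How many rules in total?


CNF allows two rule forms:
  A -> BC (binary): 6 rules
  A -> a (terminal): 4 rules
Total = 6 + 4 = 10

10


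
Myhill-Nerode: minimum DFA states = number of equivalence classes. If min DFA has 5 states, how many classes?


Myhill-Nerode theorem:
Number of equivalence classes = number of states in minimal DFA
Minimal DFA states = 5
Therefore equivalence classes = 5

5


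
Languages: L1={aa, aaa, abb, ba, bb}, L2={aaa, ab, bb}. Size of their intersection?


L1 = {aa, aaa, abb, ba, bb}
L2 = {aaa, ab, bb}
Checking each string in L1 against L2:
  'aa': in L2? No
  'aaa': in L2? Yes
  'abb': in L2? No
  'ba': in L2? No
  'bb': in L2? Yes
Intersection = {aaa, bb}
|L1 ∩ L2| = 2

2


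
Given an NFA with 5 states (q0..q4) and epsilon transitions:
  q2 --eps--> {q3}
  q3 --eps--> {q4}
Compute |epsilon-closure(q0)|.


Starting from q0
Initialize closure = {q0}
q0 has no outgoing epsilon transitions -> nothing to add
Final closure: {q0}
Size = 1

1


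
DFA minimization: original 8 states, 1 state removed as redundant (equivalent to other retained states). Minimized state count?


Original DFA: 8 states
Redundant states removed: 1
Minimized states = original - removed
= 8 - 1
= 7

7


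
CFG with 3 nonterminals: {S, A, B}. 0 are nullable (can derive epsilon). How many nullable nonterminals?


Nonterminals: {S, A, B}
A nonterminal is nullable if it can derive epsilon
Counting nullable nonterminals: 0
Total nullable = 0

0


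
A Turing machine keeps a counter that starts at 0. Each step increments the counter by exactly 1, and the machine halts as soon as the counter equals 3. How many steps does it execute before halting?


Counter starts at 0. Counting sequence:
  Step 1: counter = 1
  Step 2: counter = 2
  Step 3: counter = 3
Counter reached 3 -> halt
Total steps = 3

3


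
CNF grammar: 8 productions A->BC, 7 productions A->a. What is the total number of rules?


CNF allows two rule forms:
  A -> BC (binary): 8 rules
  A -> a (terminal): 7 rules
Total = 8 + 7 = 15

15


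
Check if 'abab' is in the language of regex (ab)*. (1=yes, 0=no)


Pattern: (ab)*
String: 'abab'
Pattern requires: zero or more repetitions of 'ab'
Pairs: ['ab', 'ab']
All pairs are 'ab'? Yes
Result: 1

1


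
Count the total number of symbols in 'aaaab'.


String: 'aaaab'
Counting characters:
  'a' appears 4 time(s)
  'b' appears 1 time(s)
Total length = 4 + 1 = 5

5


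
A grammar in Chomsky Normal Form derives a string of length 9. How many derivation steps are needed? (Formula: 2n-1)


Chomsky Normal Form derivation:
String length n = 9
Each step either:
  - Splits a nonterminal into two (n-1 such steps)
  - Converts a nonterminal to terminal (n such steps)
Total = (n-1) + n = 2n - 1
= 2(9) - 1
= 18 - 1
= 17

17


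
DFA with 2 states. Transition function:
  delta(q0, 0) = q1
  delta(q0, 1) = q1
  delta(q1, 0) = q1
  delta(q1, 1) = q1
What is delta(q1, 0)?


Looking up transition function:
delta(q1, 0) in the table
Row: q1, Column: 0
Result: q1

q1


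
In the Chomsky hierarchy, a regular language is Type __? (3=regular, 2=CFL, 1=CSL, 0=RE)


Chomsky hierarchy levels:
  Type 3: Regular (DFA/NFA/regex)
  Type 2: Context-free (PDA)
  Type 1: Context-sensitive
  Type 0: Recursively enumerable (TM)
'regular' corresponds to Type 3

3


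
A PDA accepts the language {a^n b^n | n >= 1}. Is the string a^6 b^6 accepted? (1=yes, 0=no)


Language requires equal numbers of a's and b's
PDA pushes for each 'a', pops for each 'b'
Number of a's = 6
Number of b's = 6
6 == 6 -> Accept

1


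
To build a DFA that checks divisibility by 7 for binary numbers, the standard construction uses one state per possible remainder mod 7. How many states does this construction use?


Divisibility by 7 is tracked via the remainder mod 7: 0, 1, ..., 6
The construction assigns one state to each remainder
Number of remainders = 7

7


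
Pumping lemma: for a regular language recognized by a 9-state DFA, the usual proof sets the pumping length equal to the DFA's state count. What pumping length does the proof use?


Pumping lemma for regular languages (standard proof):
Take p = |Q|, the number of DFA states.
Any string of length >= |Q| passes through |Q|+1 states while reading its first |Q| symbols,
so by pigeonhole some state repeats, giving the loop that can be pumped.
Here |Q| = 9
Therefore the proof uses p = 9

9


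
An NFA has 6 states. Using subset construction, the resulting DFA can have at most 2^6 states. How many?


NFA has 6 states
Subset construction: each DFA state = subset of NFA states
Maximum subsets = 2^6
2^6 = 64

64


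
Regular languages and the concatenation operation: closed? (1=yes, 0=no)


Regular languages are closed under all standard operations:
- Union: Yes (product construction)
- Intersection: Yes (product construction)
- Complement: Yes (swap accept/reject)
- Concatenation: Yes (NFA construction)
Operation: concatenation -> Closed

1


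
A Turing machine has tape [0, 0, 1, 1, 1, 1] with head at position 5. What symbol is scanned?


Tape: [0, 0, 1, 1, 1, 1]
Positions: 0 1 2 3 4 5
Values:    0 0 1 1 1 1
Head at position 5
tape[5] = 1

1


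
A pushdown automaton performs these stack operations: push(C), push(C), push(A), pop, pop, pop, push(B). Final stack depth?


Tracing stack operations:
  push(C) -> stack = [C], depth=1
  push(C) -> stack = [C,C], depth=2
  push(A) -> stack = [C,C,A], depth=3
  pop -> removed A, stack = [C,C], depth=2
  pop -> removed C, stack = [C], depth=1
  pop -> removed C, stack = [], depth=0
  push(B) -> stack = [B], depth=1
Final depth = 1

1


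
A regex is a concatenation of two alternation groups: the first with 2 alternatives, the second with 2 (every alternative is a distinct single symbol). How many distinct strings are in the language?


First group: 2 alternatives
Second group: 2 alternatives
Concatenation: each choice from group 1 pairs with each from group 2
Total = 2 x 2 = 4

4


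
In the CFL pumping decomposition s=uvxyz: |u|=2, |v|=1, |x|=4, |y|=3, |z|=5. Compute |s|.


|s| = |u| + |v| + |x| + |y| + |z|
= 2 + 1 + 4 + 3 + 5
= 3 + 4 + 8
= 7 + 8
= 15

15


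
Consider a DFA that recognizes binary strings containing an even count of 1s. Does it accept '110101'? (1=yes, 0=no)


DFA has 2 states: q_even (start, accept=yes) and q_odd
Processing string '110101' character by character:
  Position 0: read '1', 1-count=1 -> q_odd
  Position 1: read '1', 1-count=2 -> q_even
  Position 2: read '0', 1-count=2 -> q_even (no change)
  Position 3: read '1', 1-count=3 -> q_odd
  Position 4: read '0', 1-count=3 -> q_odd (no change)
  Position 5: read '1', 1-count=4 -> q_even
Final state: q_even, total 1s = 4 (even); the DFA requires an even count -> accept

1


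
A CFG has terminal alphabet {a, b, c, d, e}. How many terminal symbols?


Terminal symbols: a, b, c, d, e
Counting each: a (#1), b (#2), c (#3), d (#4), e (#5)
Total = 5

5


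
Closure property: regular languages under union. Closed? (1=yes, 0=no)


Regular languages are closed under:
- Union (DFA product construction)
- Intersection (DFA product construction)
- Complement (swap accept/reject states)
- Concatenation (NFA construction)
- Kleene star (NFA construction)
union is in this list
Therefore: closed

1


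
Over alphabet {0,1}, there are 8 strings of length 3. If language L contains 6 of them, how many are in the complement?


Alphabet: {0,1}
String length: 3
Total strings of length 3 = 2^3 = 8
Strings in L = 6
Complement = total - |L|
= 8 - 6
= 2

2


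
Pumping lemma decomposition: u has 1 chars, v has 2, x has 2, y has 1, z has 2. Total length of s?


|s| = |u| + |v| + |x| + |y| + |z|
= 1 + 2 + 2 + 1 + 2
= 3 + 2 + 3
= 5 + 3
= 8

8


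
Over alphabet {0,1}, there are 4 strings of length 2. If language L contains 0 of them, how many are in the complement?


Alphabet: {0,1}
String length: 2
Total strings of length 2 = 2^2 = 4
Strings in L = 0
Complement = total - |L|
= 4 - 0
= 4

4


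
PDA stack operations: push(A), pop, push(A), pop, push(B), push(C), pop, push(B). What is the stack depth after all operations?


Tracing stack operations:
  push(A) -> stack = [A], depth=1
  pop -> removed A, stack = [], depth=0
  push(A) -> stack = [A], depth=1
  pop -> removed A, stack = [], depth=0
  push(B) -> stack = [B], depth=1
  push(C) -> stack = [B,C], depth=2
  pop -> removed C, stack = [B], depth=1
  push(B) -> stack = [B,B], depth=2
Final depth = 2

2


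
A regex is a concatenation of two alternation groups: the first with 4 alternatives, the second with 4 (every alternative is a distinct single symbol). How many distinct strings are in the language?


First group: 4 alternatives
Second group: 4 alternatives
Concatenation: each choice from group 1 pairs with each from group 2
Total = 4 x 4 = 16

16


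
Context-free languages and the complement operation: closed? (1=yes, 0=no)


CFL closure properties:
  Closed under: union, concatenation, Kleene star
  NOT closed under: intersection, complement
Operation 'complement' is in not-closed list -> No (not closed)

0


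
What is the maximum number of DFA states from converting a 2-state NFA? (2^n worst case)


NFA has 2 states
Subset construction: each DFA state = subset of NFA states
Maximum subsets = 2^2
2^2 = 4

4


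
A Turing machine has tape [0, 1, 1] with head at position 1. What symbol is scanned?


Tape: [0, 1, 1]
Positions: 0 1 2
Values:    0 1 1
Head at position 1
tape[1] = 1

1


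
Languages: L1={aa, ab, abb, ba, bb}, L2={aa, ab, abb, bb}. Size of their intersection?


L1 = {aa, ab, abb, ba, bb}
L2 = {aa, ab, abb, bb}
Checking each string in L1 against L2:
  'aa': in L2? Yes
  'ab': in L2? Yes
  'abb': in L2? Yes
  'ba': in L2? No
  'bb': in L2? Yes
Intersection = {aa, ab, abb, bb}
|L1 ∩ L2| = 4

4
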